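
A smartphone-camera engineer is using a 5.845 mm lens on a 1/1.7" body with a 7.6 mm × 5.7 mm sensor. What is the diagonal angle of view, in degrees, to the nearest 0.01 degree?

78.20°

Sensor diagonal = √(7.6² + 5.7²) = √90.2500 ≈ 9.5000 mm.
Angle of view α = 2·arctan(d/2f) with d = 9.5000 mm and f = 5.845 mm.
d/2f = 0.81266; arctan(0.81266) ≈ 39.0994°, so α ≈ 78.1988°.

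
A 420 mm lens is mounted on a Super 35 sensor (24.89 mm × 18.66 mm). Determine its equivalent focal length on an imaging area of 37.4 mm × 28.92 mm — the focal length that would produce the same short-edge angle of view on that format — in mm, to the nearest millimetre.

Equal angle of view means equal height/f ratio, so f₂ = f₁ · (height₂/height₁) = 420 × 28.92/18.66.
f₂ = 420 × 1.54984 ≈ 650.932 mm.

651 mm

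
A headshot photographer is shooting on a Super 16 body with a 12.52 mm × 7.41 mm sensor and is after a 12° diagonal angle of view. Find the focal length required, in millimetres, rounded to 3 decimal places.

Sensor diagonal = √(12.52² + 7.41²) = √211.6585 ≈ 14.5485 mm.
From α = 2·arctan(d/2f) we get f = d / (2·tan(α/2)).
With d = 14.5485 mm and α/2 = 6°, tan(α/2) ≈ 0.10510, so f ≈ 14.5485 / 0.21021 ≈ 69.2098 mm.

69.210 mm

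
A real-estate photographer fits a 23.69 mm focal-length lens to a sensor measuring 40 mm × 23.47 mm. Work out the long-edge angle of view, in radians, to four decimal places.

1.4023 rad

Angle of view α = 2·arctan(w/2f) with w = 40 mm and f = 23.69 mm.
w/2f = 0.84424; arctan(0.84424) ≈ 0.7011 rad, so α ≈ 1.4023 rad.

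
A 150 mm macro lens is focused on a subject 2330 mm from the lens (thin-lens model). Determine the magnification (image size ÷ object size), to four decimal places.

Thin lens: 1/f = 1/dₒ + 1/dᵢ → 1/dᵢ = 1/150 − 1/2330 = 0.0062375 mm⁻¹, so dᵢ ≈ 160.3211 mm.
Magnification m = dᵢ/dₒ = 160.3211/2330 ≈ 0.06881.

0.0688×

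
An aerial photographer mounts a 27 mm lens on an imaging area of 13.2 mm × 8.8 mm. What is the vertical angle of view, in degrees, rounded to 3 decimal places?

Angle of view α = 2·arctan(h/2f) with h = 8.8 mm and f = 27 mm.
h/2f = 0.16296; arctan(0.16296) ≈ 9.2557°, so α ≈ 18.5115°.

18.511°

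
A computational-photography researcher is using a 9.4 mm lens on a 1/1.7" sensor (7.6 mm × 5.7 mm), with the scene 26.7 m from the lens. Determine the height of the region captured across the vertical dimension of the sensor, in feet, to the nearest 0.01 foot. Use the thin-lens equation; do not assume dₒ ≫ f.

53.10 ft

dₒ: 26.7 m = 26700 mm.
Similar triangles through the lens centre give W/dₒ = h/dᵢ; with 1/f = 1/dₒ + 1/dᵢ this gives W = h·(dₒ − f)/f.
W = 5.7 mm × (26700 − 9.4) / 9.4 = 5.7 × 2839.4255 ≈ 16184.726 mm = 16184.726/304.8 ft = 53.0995 ft.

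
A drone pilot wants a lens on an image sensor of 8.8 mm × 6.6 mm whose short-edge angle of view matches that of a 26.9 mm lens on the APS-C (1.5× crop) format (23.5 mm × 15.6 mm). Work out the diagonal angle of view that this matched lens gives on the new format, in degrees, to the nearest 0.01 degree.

51.59°

Equal short-edge AOV ⇒ f₂ = f₁ · 6.6/15.6 = 26.9 × 0.42308 ≈ 11.3808 mm.
Sensor diagonal = √(8.8² + 6.6²) = √121.0000 ≈ 11.0000 mm.
Diagonal AOV on the new format = 2·arctan(11.0000 / (2 × 11.3808)) = 2·arctan(0.48327) ≈ 51.5863°.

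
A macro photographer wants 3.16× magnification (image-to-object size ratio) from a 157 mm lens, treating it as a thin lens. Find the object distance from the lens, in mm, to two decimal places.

206.68 mm

With m = dᵢ/dₒ and 1/f = 1/dₒ + 1/dᵢ, substituting dᵢ = m·dₒ gives 1/f = (1 + 1/m)/dₒ, hence dₒ = f·(1 + 1/m).
dₒ = 157 × (1 + 1/3.16) = 157 × 1.31646 ≈ 206.684 mm.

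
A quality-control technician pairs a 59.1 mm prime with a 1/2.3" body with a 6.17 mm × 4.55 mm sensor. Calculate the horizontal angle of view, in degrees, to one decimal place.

6.0°

Angle of view α = 2·arctan(w/2f) with w = 6.17 mm and f = 59.1 mm.
w/2f = 0.05220; arctan(0.05220) ≈ 2.9881°, so α ≈ 5.9762°.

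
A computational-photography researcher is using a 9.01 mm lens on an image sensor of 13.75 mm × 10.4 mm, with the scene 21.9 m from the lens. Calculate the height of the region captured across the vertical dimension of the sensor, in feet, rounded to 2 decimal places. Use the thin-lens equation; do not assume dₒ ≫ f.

82.90 ft

dₒ: 21.9 m = 21900 mm.
Similar triangles through the lens centre give W/dₒ = h/dᵢ; with 1/f = 1/dₒ + 1/dᵢ this gives W = h·(dₒ − f)/f.
W = 10.4 mm × (21900 − 9.01) / 9.01 = 10.4 × 2429.6326 ≈ 25268.179 mm = 25268.179/304.8 ft = 82.9009 ft.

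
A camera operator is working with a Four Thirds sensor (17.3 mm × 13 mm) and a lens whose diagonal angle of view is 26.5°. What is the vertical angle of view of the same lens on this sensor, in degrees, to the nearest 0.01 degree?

Sensor diagonal = √(17.3² + 13²) = √468.2900 ≈ 21.6400 mm.
From the diagonal AOV: f = 21.6400 / (2·tan(13.25°)) = 21.6400 / 0.47094 ≈ 45.9509 mm.
Vertical AOV = 2·arctan(13 / (2 × 45.9509)) = 2·arctan(0.14146) ≈ 16.1027°.

16.10°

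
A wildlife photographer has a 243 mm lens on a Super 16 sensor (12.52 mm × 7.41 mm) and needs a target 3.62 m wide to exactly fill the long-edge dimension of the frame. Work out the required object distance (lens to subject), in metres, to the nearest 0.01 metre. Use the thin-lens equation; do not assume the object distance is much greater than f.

70.50 m

W: 3.62 m = 3620 mm.
Magnification m = w/W = dᵢ/dₒ; combined with 1/f = 1/dₒ + 1/dᵢ this gives dₒ = f·(1 + W/w).
dₒ = 243 mm × (1 + 3620/12.52) = 243 × 290.1374 ≈ 70503.383 mm = 70.5034 m.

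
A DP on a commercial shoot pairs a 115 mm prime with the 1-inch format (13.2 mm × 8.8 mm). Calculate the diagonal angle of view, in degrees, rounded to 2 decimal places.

7.89°

Sensor diagonal = √(13.2² + 8.8²) = √251.6800 ≈ 15.8644 mm.
Angle of view α = 2·arctan(d/2f) with d = 15.8644 mm and f = 115 mm.
d/2f = 0.06898; arctan(0.06898) ≈ 3.9458°, so α ≈ 7.8915°.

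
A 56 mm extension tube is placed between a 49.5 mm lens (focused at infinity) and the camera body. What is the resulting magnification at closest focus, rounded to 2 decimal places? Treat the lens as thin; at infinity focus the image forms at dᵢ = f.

The tube moves the image plane from f to f + e, so dᵢ = 49.5 + 56 = 105.5 mm. Focus is achieved when 1/f = 1/dₒ + 1/dᵢ, giving dₒ = 1/(1/f − 1/(f+e)).
Magnification m = dᵢ/dₒ = (f+e)·(1/f − 1/(f+e)) = e/f = 56/49.5 ≈ 1.1313.

1.13×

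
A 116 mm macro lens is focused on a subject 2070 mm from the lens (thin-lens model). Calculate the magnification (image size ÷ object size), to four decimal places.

0.0594×

Thin lens: 1/f = 1/dₒ + 1/dᵢ → 1/dᵢ = 1/116 − 1/2070 = 0.0081376 mm⁻¹, so dᵢ ≈ 122.8864 mm.
Magnification m = dᵢ/dₒ = 122.8864/2070 ≈ 0.05937.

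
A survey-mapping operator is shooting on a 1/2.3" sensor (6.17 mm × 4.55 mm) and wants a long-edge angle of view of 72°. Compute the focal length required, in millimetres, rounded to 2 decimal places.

4.25 mm

From α = 2·arctan(w/2f) we get f = w / (2·tan(α/2)).
With w = 6.17 mm and α/2 = 36°, tan(α/2) ≈ 0.72654, so f ≈ 6.17 / 1.45309 ≈ 4.2461 mm.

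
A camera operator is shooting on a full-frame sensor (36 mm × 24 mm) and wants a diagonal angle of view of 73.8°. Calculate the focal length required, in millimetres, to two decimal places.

28.81 mm

Sensor diagonal = √(36² + 24²) = √1872.0000 ≈ 43.2666 mm.
From α = 2·arctan(d/2f) we get f = d / (2·tan(α/2)).
With d = 43.2666 mm and α/2 = 36.9°, tan(α/2) ≈ 0.75082, so f ≈ 43.2666 / 1.50164 ≈ 28.8129 mm.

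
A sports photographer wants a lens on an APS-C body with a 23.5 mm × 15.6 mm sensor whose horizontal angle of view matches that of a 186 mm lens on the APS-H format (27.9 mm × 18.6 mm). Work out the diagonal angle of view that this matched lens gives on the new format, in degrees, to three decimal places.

Equal horizontal AOV ⇒ f₂ = f₁ · 23.5/27.9 = 186 × 0.84229 ≈ 156.6667 mm.
Sensor diagonal = √(23.5² + 15.6²) = √795.6100 ≈ 28.2066 mm.
Diagonal AOV on the new format = 2·arctan(28.2066 / (2 × 156.6667)) = 2·arctan(0.09002) ≈ 10.2879°.

10.288°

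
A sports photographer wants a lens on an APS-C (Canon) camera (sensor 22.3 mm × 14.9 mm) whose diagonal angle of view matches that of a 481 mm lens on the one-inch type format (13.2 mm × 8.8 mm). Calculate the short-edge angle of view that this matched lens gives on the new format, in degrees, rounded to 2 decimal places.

1.05°

Sensor diagonal = √(13.2² + 8.8²) = √251.6800 ≈ 15.8644 mm.
Sensor diagonal = √(22.3² + 14.9²) = √719.3000 ≈ 26.8198 mm.
Equal diagonal AOV ⇒ f₂ = f₁ · 26.8198/15.8644 = 481 × 1.69056 ≈ 813.1595 mm.
Short-edge AOV on the new format = 2·arctan(14.9 / (2 × 813.1595)) = 2·arctan(0.00916) ≈ 1.0498°.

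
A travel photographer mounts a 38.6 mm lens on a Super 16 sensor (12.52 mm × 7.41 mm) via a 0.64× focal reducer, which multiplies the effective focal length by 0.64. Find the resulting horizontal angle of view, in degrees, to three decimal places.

28.439°

Effective focal length f = 38.6 × 0.64 = 24.704 mm.
α = 2·arctan(12.52 / (2 × 24.704)) = 2·arctan(0.25340) ≈ 28.4389°.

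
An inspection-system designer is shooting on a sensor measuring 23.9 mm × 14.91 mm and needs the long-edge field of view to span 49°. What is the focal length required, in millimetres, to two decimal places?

From α = 2·arctan(w/2f) we get f = w / (2·tan(α/2)).
With w = 23.9 mm and α/2 = 24.5°, tan(α/2) ≈ 0.45573, so f ≈ 23.9 / 0.91145 ≈ 26.2219 mm.

26.22 mm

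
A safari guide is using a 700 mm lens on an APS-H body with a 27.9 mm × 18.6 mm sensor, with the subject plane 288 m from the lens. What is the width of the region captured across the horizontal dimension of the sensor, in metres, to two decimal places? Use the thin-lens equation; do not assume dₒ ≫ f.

11.45 m

dₒ: 288 m = 288000 mm.
Similar triangles through the lens centre give W/dₒ = w/dᵢ; with 1/f = 1/dₒ + 1/dᵢ this gives W = w·(dₒ − f)/f.
W = 27.9 mm × (288000 − 700) / 700 = 27.9 × 410.4286 ≈ 11450.957 mm = 11.451 m.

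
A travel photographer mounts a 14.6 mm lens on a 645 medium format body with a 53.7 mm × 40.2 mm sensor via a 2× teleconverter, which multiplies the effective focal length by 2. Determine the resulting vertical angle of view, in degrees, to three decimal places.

69.084°

Effective focal length f = 14.6 × 2 = 29.2 mm.
α = 2·arctan(40.2 / (2 × 29.2)) = 2·arctan(0.68836) ≈ 69.0836°.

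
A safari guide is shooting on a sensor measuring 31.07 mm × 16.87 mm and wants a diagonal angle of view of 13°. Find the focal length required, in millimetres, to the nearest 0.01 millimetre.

155.15 mm

Sensor diagonal = √(31.07² + 16.87²) = √1249.9418 ≈ 35.3545 mm.
From α = 2·arctan(d/2f) we get f = d / (2·tan(α/2)).
With d = 35.3545 mm and α/2 = 6.5°, tan(α/2) ≈ 0.11394, so f ≈ 35.3545 / 0.22787 ≈ 155.1513 mm.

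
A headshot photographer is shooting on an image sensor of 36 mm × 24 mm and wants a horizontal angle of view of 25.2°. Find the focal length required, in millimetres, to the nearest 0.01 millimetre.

From α = 2·arctan(w/2f) we get f = w / (2·tan(α/2)).
With w = 36 mm and α/2 = 12.6°, tan(α/2) ≈ 0.22353, so f ≈ 36 / 0.44705 ≈ 80.5274 mm.

80.53 mm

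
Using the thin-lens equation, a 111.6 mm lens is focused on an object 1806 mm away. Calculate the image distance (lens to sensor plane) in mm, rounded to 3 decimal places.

118.950 mm

1/dᵢ = 1/f − 1/dₒ = 1/111.6 − 1/1806 = 0.0084069 mm⁻¹.
dᵢ = 1/0.0084069 ≈ 118.9504 mm.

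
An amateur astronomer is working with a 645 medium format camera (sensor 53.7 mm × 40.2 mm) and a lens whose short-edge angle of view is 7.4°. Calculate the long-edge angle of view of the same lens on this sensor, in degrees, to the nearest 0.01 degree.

From the short-edge AOV: f = 40.2 / (2·tan(3.7°)) = 40.2 / 0.12933 ≈ 310.8227 mm.
Long-edge AOV = 2·arctan(53.7 / (2 × 310.8227)) = 2·arctan(0.08638) ≈ 9.8743°.

9.87°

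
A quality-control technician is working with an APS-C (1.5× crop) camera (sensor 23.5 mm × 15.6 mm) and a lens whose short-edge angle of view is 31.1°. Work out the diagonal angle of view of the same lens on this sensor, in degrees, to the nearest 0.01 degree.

From the short-edge AOV: f = 15.6 / (2·tan(15.55°)) = 15.6 / 0.55653 ≈ 28.0309 mm.
Sensor diagonal = √(23.5² + 15.6²) = √795.6100 ≈ 28.2066 mm.
Diagonal AOV = 2·arctan(28.2066 / (2 × 28.0309)) = 2·arctan(0.50313) ≈ 53.4170°.

53.42°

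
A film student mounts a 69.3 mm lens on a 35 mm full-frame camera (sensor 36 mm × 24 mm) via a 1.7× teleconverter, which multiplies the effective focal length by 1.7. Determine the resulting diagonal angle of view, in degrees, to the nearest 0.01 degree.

Effective focal length f = 69.3 × 1.7 = 117.81 mm.
Sensor diagonal = √(36² + 24²) = √1872.0000 ≈ 43.2666 mm.
α = 2·arctan(43.267 / (2 × 117.81)) = 2·arctan(0.18363) ≈ 20.8105°.

20.81°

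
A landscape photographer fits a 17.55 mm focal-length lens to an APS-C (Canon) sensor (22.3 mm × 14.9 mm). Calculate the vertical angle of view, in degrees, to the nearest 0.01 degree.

46.00°

Angle of view α = 2·arctan(h/2f) with h = 14.9 mm and f = 17.55 mm.
h/2f = 0.42450; arctan(0.42450) ≈ 23.0013°, so α ≈ 46.0026°.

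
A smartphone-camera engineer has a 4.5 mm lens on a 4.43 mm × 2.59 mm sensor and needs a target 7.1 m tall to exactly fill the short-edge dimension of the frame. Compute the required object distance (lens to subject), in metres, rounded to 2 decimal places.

12.34 m

W: 7.1 m = 7100 mm.
Magnification m = h/W = dᵢ/dₒ; combined with 1/f = 1/dₒ + 1/dᵢ this gives dₒ = f·(1 + W/h).
dₒ = 4.5 mm × (1 + 7100/2.59) = 4.5 × 2742.3127 ≈ 12340.407 mm = 12.3404 m.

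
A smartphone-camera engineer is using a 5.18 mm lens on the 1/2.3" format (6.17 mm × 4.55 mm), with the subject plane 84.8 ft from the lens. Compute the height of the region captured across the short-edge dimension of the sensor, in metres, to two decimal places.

22.70 m

dₒ: 84.8 ft × 304.8 mm/ft = 25847.04 mm.
Similar triangles through the lens centre give W/dₒ = h/dᵢ; with 1/f = 1/dₒ + 1/dᵢ this gives W = h·(dₒ − f)/f.
W = 4.55 mm × (25847 − 5.18) / 5.18 = 4.55 × 4988.7759 ≈ 22698.930 mm = 22.6989 m.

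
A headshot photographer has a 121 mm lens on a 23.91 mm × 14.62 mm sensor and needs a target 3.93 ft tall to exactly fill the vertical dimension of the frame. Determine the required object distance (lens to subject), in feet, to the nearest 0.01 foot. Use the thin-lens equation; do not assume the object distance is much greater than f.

32.92 ft

W: 3.93 ft × 304.8 mm/ft = 1197.86 mm.
Magnification m = h/W = dᵢ/dₒ; combined with 1/f = 1/dₒ + 1/dᵢ this gives dₒ = f·(1 + W/h).
dₒ = 121 mm × (1 + 1197.86/14.62) = 121 × 82.9332 ≈ 10034.922 mm = 10034.922/304.8 ft = 32.923 ft.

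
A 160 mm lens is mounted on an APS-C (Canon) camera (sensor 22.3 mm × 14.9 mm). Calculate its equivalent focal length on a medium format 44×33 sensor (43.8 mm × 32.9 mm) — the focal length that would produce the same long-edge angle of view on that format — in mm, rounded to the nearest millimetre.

Equal angle of view means equal width/f ratio, so f₂ = f₁ · (width₂/width₁) = 160 × 43.8/22.3.
f₂ = 160 × 1.96413 ≈ 314.260 mm.

314 mm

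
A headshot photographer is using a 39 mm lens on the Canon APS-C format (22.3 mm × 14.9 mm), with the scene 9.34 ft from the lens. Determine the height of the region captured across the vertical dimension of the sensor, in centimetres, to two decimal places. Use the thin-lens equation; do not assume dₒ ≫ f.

107.27 cm

dₒ: 9.34 ft × 304.8 mm/ft = 2846.83 mm.
Similar triangles through the lens centre give W/dₒ = h/dᵢ; with 1/f = 1/dₒ + 1/dᵢ this gives W = h·(dₒ − f)/f.
W = 14.9 mm × (2846.83 − 39) / 39 = 14.9 × 71.9957 ≈ 1072.736 mm = 107.274 cm.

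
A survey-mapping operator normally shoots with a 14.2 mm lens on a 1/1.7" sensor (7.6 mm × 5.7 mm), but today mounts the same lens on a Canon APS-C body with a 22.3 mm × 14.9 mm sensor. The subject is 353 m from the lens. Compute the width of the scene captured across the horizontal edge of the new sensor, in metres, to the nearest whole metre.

The focal length stays 14.2 mm; the relevant sensor dimension is now w = 22.3 mm. Object distance dₒ = 353 m = 353000 mm.
Thin-lens field width W = w·(dₒ − f)/f = 22.3 × (353000 − 14.2)/14.2 ≈ 554336.855 mm = 554.337 m.

554 m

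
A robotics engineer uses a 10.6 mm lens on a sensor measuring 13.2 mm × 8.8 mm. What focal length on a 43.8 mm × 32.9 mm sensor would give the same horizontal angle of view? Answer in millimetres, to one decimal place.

Equal angle of view means equal width/f ratio, so f₂ = f₁ · (width₂/width₁) = 10.6 × 43.8/13.2.
f₂ = 10.6 × 3.31818 ≈ 35.173 mm.

35.2 mm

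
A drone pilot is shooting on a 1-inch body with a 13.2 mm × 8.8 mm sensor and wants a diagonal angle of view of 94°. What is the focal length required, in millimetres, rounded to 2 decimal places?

7.40 mm

Sensor diagonal = √(13.2² + 8.8²) = √251.6800 ≈ 15.8644 mm.
From α = 2·arctan(d/2f) we get f = d / (2·tan(α/2)).
With d = 15.8644 mm and α/2 = 47°, tan(α/2) ≈ 1.07237, so f ≈ 15.8644 / 2.14474 ≈ 7.3969 mm.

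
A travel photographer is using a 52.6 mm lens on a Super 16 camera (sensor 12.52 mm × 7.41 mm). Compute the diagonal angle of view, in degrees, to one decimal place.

Sensor diagonal = √(12.52² + 7.41²) = √211.6585 ≈ 14.5485 mm.
Angle of view α = 2·arctan(d/2f) with d = 14.5485 mm and f = 52.6 mm.
d/2f = 0.13829; arctan(0.13829) ≈ 7.8737°, so α ≈ 15.7474°.

15.7°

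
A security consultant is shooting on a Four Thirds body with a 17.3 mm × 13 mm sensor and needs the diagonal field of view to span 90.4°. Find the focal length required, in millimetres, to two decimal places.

10.74 mm

Sensor diagonal = √(17.3² + 13²) = √468.2900 ≈ 21.6400 mm.
From α = 2·arctan(d/2f) we get f = d / (2·tan(α/2)).
With d = 21.6400 mm and α/2 = 45.2°, tan(α/2) ≈ 1.00701, so f ≈ 21.6400 / 2.01401 ≈ 10.7447 mm.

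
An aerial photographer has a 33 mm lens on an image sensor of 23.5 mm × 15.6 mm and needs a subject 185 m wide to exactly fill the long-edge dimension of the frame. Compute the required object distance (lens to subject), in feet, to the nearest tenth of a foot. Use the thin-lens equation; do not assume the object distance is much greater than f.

852.4 ft

W: 185 m = 185000 mm.
Magnification m = w/W = dᵢ/dₒ; combined with 1/f = 1/dₒ + 1/dᵢ this gives dₒ = f·(1 + W/w).
dₒ = 33 mm × (1 + 185000/23.5) = 33 × 7873.3404 ≈ 259820.234 mm = 259820.234/304.8 ft = 852.429 ft.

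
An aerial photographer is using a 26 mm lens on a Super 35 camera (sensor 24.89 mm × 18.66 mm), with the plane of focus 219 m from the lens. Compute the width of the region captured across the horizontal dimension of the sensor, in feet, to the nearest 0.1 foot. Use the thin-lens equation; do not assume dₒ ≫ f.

dₒ: 219 m = 219000 mm.
Similar triangles through the lens centre give W/dₒ = w/dᵢ; with 1/f = 1/dₒ + 1/dᵢ this gives W = w·(dₒ − f)/f.
W = 24.89 mm × (219000 − 26) / 26 = 24.89 × 8422.0769 ≈ 209625.495 mm = 209625.495/304.8 ft = 687.748 ft.

687.7 ft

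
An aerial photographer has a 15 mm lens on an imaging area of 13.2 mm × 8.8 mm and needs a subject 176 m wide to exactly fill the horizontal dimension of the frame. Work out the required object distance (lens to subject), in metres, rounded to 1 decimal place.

W: 176 m = 176000 mm.
Magnification m = w/W = dᵢ/dₒ; combined with 1/f = 1/dₒ + 1/dᵢ this gives dₒ = f·(1 + W/w).
dₒ = 15 mm × (1 + 176000/13.2) = 15 × 13334.3333 ≈ 200015.000 mm = 200.015 m.

200.0 m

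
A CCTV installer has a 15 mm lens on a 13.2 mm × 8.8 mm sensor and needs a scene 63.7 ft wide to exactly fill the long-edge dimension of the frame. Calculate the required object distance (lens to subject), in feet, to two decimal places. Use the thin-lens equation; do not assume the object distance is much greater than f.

72.44 ft

W: 63.7 ft × 304.8 mm/ft = 19415.76 mm.
Magnification m = w/W = dᵢ/dₒ; combined with 1/f = 1/dₒ + 1/dᵢ this gives dₒ = f·(1 + W/w).
dₒ = 15 mm × (1 + 19415.8/13.2) = 15 × 1471.8909 ≈ 22078.363 mm = 22078.363/304.8 ft = 72.4356 ft.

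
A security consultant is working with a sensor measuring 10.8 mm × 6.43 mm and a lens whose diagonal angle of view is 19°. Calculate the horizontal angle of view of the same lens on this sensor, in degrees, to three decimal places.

Sensor diagonal = √(10.8² + 6.43²) = √157.9849 ≈ 12.5692 mm.
From the diagonal AOV: f = 12.5692 / (2·tan(9.5°)) = 12.5692 / 0.33469 ≈ 37.5553 mm.
Horizontal AOV = 2·arctan(10.8 / (2 × 37.5553)) = 2·arctan(0.14379) ≈ 16.3647°.

16.365°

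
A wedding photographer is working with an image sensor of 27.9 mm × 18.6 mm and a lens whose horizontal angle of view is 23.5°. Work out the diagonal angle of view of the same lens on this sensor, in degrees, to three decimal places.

28.071°

From the horizontal AOV: f = 27.9 / (2·tan(11.75°)) = 27.9 / 0.41600 ≈ 67.0672 mm.
Sensor diagonal = √(27.9² + 18.6²) = √1124.3700 ≈ 33.5316 mm.
Diagonal AOV = 2·arctan(33.5316 / (2 × 67.0672)) = 2·arctan(0.24999) ≈ 28.0709°.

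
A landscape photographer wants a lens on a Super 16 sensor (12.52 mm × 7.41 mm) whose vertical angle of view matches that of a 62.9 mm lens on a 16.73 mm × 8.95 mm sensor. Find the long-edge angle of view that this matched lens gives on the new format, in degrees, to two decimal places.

Equal vertical AOV ⇒ f₂ = f₁ · 7.41/8.95 = 62.9 × 0.82793 ≈ 52.0770 mm.
Long-edge AOV on the new format = 2·arctan(12.52 / (2 × 52.0770)) = 2·arctan(0.12021) ≈ 13.7089°.

13.71°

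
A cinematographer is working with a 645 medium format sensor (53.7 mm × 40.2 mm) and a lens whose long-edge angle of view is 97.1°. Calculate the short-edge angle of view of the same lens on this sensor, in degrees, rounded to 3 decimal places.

From the long-edge AOV: f = 53.7 / (2·tan(48.55°)) = 53.7 / 2.26457 ≈ 23.7131 mm.
Short-edge AOV = 2·arctan(40.2 / (2 × 23.7131)) = 2·arctan(0.84763) ≈ 80.5713°.

80.571°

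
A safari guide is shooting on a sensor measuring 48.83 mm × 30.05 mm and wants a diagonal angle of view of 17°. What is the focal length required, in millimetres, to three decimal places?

191.821 mm

Sensor diagonal = √(48.83² + 30.05²) = √3287.3714 ≈ 57.3356 mm.
From α = 2·arctan(d/2f) we get f = d / (2·tan(α/2)).
With d = 57.3356 mm and α/2 = 8.5°, tan(α/2) ≈ 0.14945, so f ≈ 57.3356 / 0.29890 ≈ 191.8207 mm.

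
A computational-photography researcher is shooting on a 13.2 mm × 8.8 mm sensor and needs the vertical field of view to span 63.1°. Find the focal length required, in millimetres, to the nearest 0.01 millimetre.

7.17 mm

From α = 2·arctan(h/2f) we get f = h / (2·tan(α/2)).
With h = 8.8 mm and α/2 = 31.55°, tan(α/2) ≈ 0.61400, so f ≈ 8.8 / 1.22800 ≈ 7.1661 mm.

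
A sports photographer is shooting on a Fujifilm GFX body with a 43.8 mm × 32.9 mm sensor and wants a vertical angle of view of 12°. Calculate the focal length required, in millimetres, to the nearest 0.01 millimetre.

From α = 2·arctan(h/2f) we get f = h / (2·tan(α/2)).
With h = 32.9 mm and α/2 = 6°, tan(α/2) ≈ 0.10510, so f ≈ 32.9 / 0.21021 ≈ 156.5113 mm.

156.51 mm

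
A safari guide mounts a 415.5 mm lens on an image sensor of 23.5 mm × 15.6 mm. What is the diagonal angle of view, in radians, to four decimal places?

Sensor diagonal = √(23.5² + 15.6²) = √795.6100 ≈ 28.2066 mm.
Angle of view α = 2·arctan(d/2f) with d = 28.2066 mm and f = 415.5 mm.
d/2f = 0.03394; arctan(0.03394) ≈ 0.0339 rad, so α ≈ 0.0679 rad.

0.0679 rad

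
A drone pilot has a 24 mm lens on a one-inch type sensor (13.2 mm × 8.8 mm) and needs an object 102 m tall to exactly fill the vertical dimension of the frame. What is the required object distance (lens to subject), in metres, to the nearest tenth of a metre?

278.2 m

W: 102 m = 102000 mm.
Magnification m = h/W = dᵢ/dₒ; combined with 1/f = 1/dₒ + 1/dᵢ this gives dₒ = f·(1 + W/h).
dₒ = 24 mm × (1 + 102000/8.8) = 24 × 11591.9091 ≈ 278205.818 mm = 278.206 m.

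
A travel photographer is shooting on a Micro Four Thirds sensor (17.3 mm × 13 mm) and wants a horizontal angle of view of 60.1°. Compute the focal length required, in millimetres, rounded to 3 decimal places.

14.952 mm

From α = 2·arctan(w/2f) we get f = w / (2·tan(α/2)).
With w = 17.3 mm and α/2 = 30.05°, tan(α/2) ≈ 0.57851, so f ≈ 17.3 / 1.15703 ≈ 14.9521 mm.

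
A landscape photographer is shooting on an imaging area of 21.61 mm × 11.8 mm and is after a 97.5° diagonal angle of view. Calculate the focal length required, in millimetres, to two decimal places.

Sensor diagonal = √(21.61² + 11.8²) = √606.2321 ≈ 24.6218 mm.
From α = 2·arctan(d/2f) we get f = d / (2·tan(α/2)).
With d = 24.6218 mm and α/2 = 48.75°, tan(α/2) ≈ 1.14028, so f ≈ 24.6218 / 2.28056 ≈ 10.7964 mm.

10.80 mm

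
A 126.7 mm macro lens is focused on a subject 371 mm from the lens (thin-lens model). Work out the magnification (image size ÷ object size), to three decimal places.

Thin lens: 1/f = 1/dₒ + 1/dᵢ → 1/dᵢ = 1/126.7 − 1/371 = 0.0051972 mm⁻¹, so dᵢ ≈ 192.4097 mm.
Magnification m = dᵢ/dₒ = 192.4097/371 ≈ 0.51862.

0.519×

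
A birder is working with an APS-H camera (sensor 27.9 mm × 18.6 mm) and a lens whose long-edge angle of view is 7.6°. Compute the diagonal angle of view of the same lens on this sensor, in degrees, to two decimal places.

From the long-edge AOV: f = 27.9 / (2·tan(3.8°)) = 27.9 / 0.13284 ≈ 210.0273 mm.
Sensor diagonal = √(27.9² + 18.6²) = √1124.3700 ≈ 33.5316 mm.
Diagonal AOV = 2·arctan(33.5316 / (2 × 210.0273)) = 2·arctan(0.07983) ≈ 9.1281°.

9.13°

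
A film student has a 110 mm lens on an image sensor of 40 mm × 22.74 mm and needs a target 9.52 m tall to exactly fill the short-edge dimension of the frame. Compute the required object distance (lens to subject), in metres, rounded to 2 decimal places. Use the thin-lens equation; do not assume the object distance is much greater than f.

W: 9.52 m = 9520 mm.
Magnification m = h/W = dᵢ/dₒ; combined with 1/f = 1/dₒ + 1/dᵢ this gives dₒ = f·(1 + W/h).
dₒ = 110 mm × (1 + 9520/22.74) = 110 × 419.6456 ≈ 46161.011 mm = 46.161 m.

46.16 m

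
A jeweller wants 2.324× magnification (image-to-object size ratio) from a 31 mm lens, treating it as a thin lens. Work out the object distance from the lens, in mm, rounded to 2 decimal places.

With m = dᵢ/dₒ and 1/f = 1/dₒ + 1/dᵢ, substituting dᵢ = m·dₒ gives 1/f = (1 + 1/m)/dₒ, hence dₒ = f·(1 + 1/m).
dₒ = 31 × (1 + 1/2.324) = 31 × 1.43029 ≈ 44.339 mm.

44.34 mm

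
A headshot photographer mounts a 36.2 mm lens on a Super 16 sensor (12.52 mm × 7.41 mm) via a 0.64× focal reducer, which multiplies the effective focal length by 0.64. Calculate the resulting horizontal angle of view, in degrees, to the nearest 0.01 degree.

Effective focal length f = 36.2 × 0.64 = 23.168 mm.
α = 2·arctan(12.52 / (2 × 23.168)) = 2·arctan(0.27020) ≈ 30.2405°.

30.24°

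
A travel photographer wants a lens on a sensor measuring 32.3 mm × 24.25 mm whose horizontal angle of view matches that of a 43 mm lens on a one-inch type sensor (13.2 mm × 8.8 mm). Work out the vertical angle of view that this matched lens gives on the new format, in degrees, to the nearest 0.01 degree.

13.15°

Equal horizontal AOV ⇒ f₂ = f₁ · 32.3/13.2 = 43 × 2.44697 ≈ 105.2197 mm.
Vertical AOV on the new format = 2·arctan(24.25 / (2 × 105.2197)) = 2·arctan(0.11524) ≈ 13.1470°.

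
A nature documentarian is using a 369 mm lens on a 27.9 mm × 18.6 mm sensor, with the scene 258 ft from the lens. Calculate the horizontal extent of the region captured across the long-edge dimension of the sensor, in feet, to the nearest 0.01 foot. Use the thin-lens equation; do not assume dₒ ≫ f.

19.42 ft

dₒ: 258 ft × 304.8 mm/ft = 78638.40 mm.
Similar triangles through the lens centre give W/dₒ = w/dᵢ; with 1/f = 1/dₒ + 1/dᵢ this gives W = w·(dₒ − f)/f.
W = 27.9 mm × (78638.4 − 369) / 369 = 27.9 × 212.1122 ≈ 5917.930 mm = 5917.930/304.8 ft = 19.4158 ft.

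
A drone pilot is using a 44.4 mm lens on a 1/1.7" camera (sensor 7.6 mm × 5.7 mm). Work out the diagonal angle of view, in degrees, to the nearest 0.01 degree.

Sensor diagonal = √(7.6² + 5.7²) = √90.2500 ≈ 9.5000 mm.
Angle of view α = 2·arctan(d/2f) with d = 9.5000 mm and f = 44.4 mm.
d/2f = 0.10698; arctan(0.10698) ≈ 6.1064°, so α ≈ 12.2128°.

12.21°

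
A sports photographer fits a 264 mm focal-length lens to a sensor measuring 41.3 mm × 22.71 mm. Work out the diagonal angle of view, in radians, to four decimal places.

Sensor diagonal = √(41.3² + 22.71²) = √2221.4341 ≈ 47.1321 mm.
Angle of view α = 2·arctan(d/2f) with d = 47.1321 mm and f = 264 mm.
d/2f = 0.08927; arctan(0.08927) ≈ 0.0890 rad, so α ≈ 0.1781 rad.

0.1781 rad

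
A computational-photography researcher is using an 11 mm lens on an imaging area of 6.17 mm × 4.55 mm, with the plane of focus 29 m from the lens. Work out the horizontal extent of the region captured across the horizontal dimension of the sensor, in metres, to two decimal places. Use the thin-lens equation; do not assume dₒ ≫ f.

dₒ: 29 m = 29000 mm.
Similar triangles through the lens centre give W/dₒ = w/dᵢ; with 1/f = 1/dₒ + 1/dᵢ this gives W = w·(dₒ − f)/f.
W = 6.17 mm × (29000 − 11) / 11 = 6.17 × 2635.3636 ≈ 16260.194 mm = 16.2602 m.

16.26 m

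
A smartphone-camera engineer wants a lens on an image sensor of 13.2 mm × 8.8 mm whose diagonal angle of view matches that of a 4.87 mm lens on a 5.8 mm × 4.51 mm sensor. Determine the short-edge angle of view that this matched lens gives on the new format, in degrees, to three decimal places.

45.411°

Sensor diagonal = √(5.8² + 4.51²) = √53.9801 ≈ 7.3471 mm.
Sensor diagonal = √(13.2² + 8.8²) = √251.6800 ≈ 15.8644 mm.
Equal diagonal AOV ⇒ f₂ = f₁ · 15.8644/7.3471 = 4.87 × 2.15927 ≈ 10.5157 mm.
Short-edge AOV on the new format = 2·arctan(8.8 / (2 × 10.5157)) = 2·arctan(0.41842) ≈ 45.4112°.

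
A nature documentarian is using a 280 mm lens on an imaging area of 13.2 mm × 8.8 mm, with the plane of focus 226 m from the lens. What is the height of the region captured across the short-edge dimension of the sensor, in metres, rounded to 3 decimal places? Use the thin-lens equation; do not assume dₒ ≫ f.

7.094 m

dₒ: 226 m = 226000 mm.
Similar triangles through the lens centre give W/dₒ = h/dᵢ; with 1/f = 1/dₒ + 1/dᵢ this gives W = h·(dₒ − f)/f.
W = 8.8 mm × (226000 − 280) / 280 = 8.8 × 806.1429 ≈ 7094.057 mm = 7.09406 m.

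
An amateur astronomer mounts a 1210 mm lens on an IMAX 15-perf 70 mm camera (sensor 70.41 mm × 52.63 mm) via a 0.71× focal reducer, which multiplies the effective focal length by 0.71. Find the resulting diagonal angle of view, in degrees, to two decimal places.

5.86°

Effective focal length f = 1210 × 0.71 = 859.1 mm.
Sensor diagonal = √(70.41² + 52.63²) = √7727.4850 ≈ 87.9061 mm.
α = 2·arctan(87.906 / (2 × 859.1)) = 2·arctan(0.05116) ≈ 5.8576°.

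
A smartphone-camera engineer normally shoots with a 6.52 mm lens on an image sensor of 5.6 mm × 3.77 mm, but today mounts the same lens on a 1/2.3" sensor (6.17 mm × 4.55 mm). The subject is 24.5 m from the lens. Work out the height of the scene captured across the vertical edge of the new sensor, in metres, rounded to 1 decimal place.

The focal length stays 6.52 mm; the relevant sensor dimension is now h = 4.55 mm. Object distance dₒ = 24.5 m = 24500 mm.
Thin-lens field height W = h·(dₒ − f)/f = 4.55 × (24500 − 6.52)/6.52 ≈ 17092.843 mm = 17.0928 m.

17.1 m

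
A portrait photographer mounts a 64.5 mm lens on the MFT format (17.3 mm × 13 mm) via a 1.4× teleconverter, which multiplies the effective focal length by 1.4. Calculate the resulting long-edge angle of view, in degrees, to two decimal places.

Effective focal length f = 64.5 × 1.4 = 90.3 mm.
α = 2·arctan(17.3 / (2 × 90.3)) = 2·arctan(0.09579) ≈ 10.9435°.

10.94°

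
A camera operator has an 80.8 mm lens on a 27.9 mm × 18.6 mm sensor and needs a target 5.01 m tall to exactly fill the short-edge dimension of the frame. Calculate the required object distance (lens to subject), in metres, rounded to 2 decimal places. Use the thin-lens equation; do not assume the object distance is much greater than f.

W: 5.01 m = 5010 mm.
Magnification m = h/W = dᵢ/dₒ; combined with 1/f = 1/dₒ + 1/dᵢ this gives dₒ = f·(1 + W/h).
dₒ = 80.8 mm × (1 + 5010/18.6) = 80.8 × 270.3548 ≈ 21844.671 mm = 21.8447 m.

21.84 m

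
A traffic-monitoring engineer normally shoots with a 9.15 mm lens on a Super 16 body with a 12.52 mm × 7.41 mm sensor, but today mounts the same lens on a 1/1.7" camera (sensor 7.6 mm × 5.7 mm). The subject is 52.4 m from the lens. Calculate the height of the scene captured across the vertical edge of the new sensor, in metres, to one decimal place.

32.6 m

The focal length stays 9.15 mm; the relevant sensor dimension is now h = 5.7 mm. Object distance dₒ = 52.4 m = 52400 mm.
Thin-lens field height W = h·(dₒ − f)/f = 5.7 × (52400 − 9.15)/9.15 ≈ 32636.923 mm = 32.6369 m.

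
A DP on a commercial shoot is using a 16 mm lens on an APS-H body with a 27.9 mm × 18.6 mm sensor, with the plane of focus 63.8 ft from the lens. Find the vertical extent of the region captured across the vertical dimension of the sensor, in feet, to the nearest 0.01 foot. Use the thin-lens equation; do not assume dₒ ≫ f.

74.11 ft

dₒ: 63.8 ft × 304.8 mm/ft = 19446.24 mm.
Similar triangles through the lens centre give W/dₒ = h/dᵢ; with 1/f = 1/dₒ + 1/dᵢ this gives W = h·(dₒ − f)/f.
W = 18.6 mm × (19446.2 − 16) / 16 = 18.6 × 1214.3900 ≈ 22587.653 mm = 22587.653/304.8 ft = 74.1065 ft.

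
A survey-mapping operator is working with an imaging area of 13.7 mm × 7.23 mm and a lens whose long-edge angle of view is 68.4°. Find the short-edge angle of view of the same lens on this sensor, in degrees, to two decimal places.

39.46°

From the long-edge AOV: f = 13.7 / (2·tan(34.2°)) = 13.7 / 1.35920 ≈ 10.0795 mm.
Short-edge AOV = 2·arctan(7.23 / (2 × 10.0795)) = 2·arctan(0.35865) ≈ 39.4607°.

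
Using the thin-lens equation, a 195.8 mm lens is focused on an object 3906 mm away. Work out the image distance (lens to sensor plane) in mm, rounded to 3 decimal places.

1/dᵢ = 1/f − 1/dₒ = 1/195.8 − 1/3906 = 0.0048512 mm⁻¹.
dᵢ = 1/0.0048512 ≈ 206.1330 mm.

206.133 mm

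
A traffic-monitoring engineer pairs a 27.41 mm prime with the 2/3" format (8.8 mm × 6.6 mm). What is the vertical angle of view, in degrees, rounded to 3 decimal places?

13.730°

Angle of view α = 2·arctan(h/2f) with h = 6.6 mm and f = 27.41 mm.
h/2f = 0.12039; arctan(0.12039) ≈ 6.8650°, so α ≈ 13.7301°.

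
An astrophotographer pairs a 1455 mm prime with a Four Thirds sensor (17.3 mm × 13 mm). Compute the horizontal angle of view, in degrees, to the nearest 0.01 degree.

Angle of view α = 2·arctan(w/2f) with w = 17.3 mm and f = 1455 mm.
w/2f = 0.00595; arctan(0.00595) ≈ 0.3406°, so α ≈ 0.6812°.

0.68°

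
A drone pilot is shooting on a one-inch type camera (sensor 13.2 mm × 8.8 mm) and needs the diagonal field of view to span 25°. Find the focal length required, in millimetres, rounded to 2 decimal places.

Sensor diagonal = √(13.2² + 8.8²) = √251.6800 ≈ 15.8644 mm.
From α = 2·arctan(d/2f) we get f = d / (2·tan(α/2)).
With d = 15.8644 mm and α/2 = 12.5°, tan(α/2) ≈ 0.22169, so f ≈ 15.8644 / 0.44339 ≈ 35.7799 mm.

35.78 mm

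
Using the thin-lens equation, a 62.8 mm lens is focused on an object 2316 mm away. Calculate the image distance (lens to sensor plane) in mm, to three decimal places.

1/dᵢ = 1/f − 1/dₒ = 1/62.8 − 1/2316 = 0.0154918 mm⁻¹.
dᵢ = 1/0.0154918 ≈ 64.5503 mm.

64.550 mm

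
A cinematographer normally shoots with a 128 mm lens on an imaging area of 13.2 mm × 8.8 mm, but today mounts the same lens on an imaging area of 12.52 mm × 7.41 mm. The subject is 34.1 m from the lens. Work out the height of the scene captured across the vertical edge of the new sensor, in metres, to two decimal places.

1.97 m

The focal length stays 128 mm; the relevant sensor dimension is now h = 7.41 mm. Object distance dₒ = 34.1 m = 34100 mm.
Thin-lens field height W = h·(dₒ − f)/f = 7.41 × (34100 − 128)/128 ≈ 1966.660 mm = 1.96666 m.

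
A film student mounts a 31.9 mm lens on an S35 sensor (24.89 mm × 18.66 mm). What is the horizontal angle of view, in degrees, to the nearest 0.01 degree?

42.62°

Angle of view α = 2·arctan(w/2f) with w = 24.89 mm and f = 31.9 mm.
w/2f = 0.39013; arctan(0.39013) ≈ 21.3120°, so α ≈ 42.6240°.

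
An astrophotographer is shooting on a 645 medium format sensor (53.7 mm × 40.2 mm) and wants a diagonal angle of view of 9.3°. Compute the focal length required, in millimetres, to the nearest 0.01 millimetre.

412.36 mm

Sensor diagonal = √(53.7² + 40.2²) = √4499.7300 ≈ 67.0800 mm.
From α = 2·arctan(d/2f) we get f = d / (2·tan(α/2)).
With d = 67.0800 mm and α/2 = 4.65°, tan(α/2) ≈ 0.08134, so f ≈ 67.0800 / 0.16267 ≈ 412.3613 mm.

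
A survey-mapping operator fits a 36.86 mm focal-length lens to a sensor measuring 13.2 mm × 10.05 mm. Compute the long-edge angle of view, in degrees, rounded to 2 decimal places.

Angle of view α = 2·arctan(w/2f) with w = 13.2 mm and f = 36.86 mm.
w/2f = 0.17906; arctan(0.17906) ≈ 10.1516°, so α ≈ 20.3031°.

20.30°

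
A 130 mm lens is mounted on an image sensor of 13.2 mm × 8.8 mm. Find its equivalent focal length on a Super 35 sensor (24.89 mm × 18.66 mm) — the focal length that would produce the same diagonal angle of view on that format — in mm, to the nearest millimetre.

Sensor diagonal = √(13.2² + 8.8²) = √251.6800 ≈ 15.8644 mm.
Sensor diagonal = √(24.89² + 18.66²) = √967.7077 ≈ 31.1080 mm.
Equal angle of view means equal diagonal/f ratio, so f₂ = f₁ · (diagonal₂/diagonal₁) = 130 × 31.1080/15.8644.
f₂ = 130 × 1.96087 ≈ 254.912 mm.

255 mm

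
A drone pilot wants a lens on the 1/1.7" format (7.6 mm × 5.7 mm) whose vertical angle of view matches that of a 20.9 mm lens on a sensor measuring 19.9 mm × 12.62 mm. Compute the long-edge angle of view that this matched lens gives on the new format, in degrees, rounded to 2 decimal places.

Equal vertical AOV ⇒ f₂ = f₁ · 5.7/12.62 = 20.9 × 0.45166 ≈ 9.4398 mm.
Long-edge AOV on the new format = 2·arctan(7.6 / (2 × 9.4398)) = 2·arctan(0.40255) ≈ 43.8547°.

43.85°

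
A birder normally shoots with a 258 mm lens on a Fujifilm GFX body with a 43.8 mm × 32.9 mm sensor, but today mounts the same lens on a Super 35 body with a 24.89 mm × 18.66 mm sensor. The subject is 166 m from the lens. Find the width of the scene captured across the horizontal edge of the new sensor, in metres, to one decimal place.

The focal length stays 258 mm; the relevant sensor dimension is now w = 24.89 mm. Object distance dₒ = 166 m = 166000 mm.
Thin-lens field width W = w·(dₒ − f)/f = 24.89 × (166000 − 258)/258 ≈ 15989.606 mm = 15.9896 m.

16.0 m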